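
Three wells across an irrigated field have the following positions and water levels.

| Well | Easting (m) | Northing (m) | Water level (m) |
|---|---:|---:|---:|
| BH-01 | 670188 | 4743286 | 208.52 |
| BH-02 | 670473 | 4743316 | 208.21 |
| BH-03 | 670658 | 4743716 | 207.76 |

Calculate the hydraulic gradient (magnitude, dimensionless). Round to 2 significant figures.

0.0012

Taking BH-01 as reference: BH-02−BH-01 = (285, 30, -0.31); BH-03−BH-01 = (470, 430, -0.76).
Solve a·Δx + b·Δy = Δh: det = 285·430 − 470·30 = 108450.
∂h/∂x = [(-0.31)·430 − (-0.76)·30] / 108450 = -0.001019
∂h/∂y = [285·(-0.76) − 470·(-0.31)] / 108450 = -0.0006538
|∇h| = √(-0.001019² + -0.0006538²) = 0.001211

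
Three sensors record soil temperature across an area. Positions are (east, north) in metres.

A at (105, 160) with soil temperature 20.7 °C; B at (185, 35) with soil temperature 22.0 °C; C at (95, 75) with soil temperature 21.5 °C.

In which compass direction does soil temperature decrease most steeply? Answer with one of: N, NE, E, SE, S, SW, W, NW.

Differences from A: to B (Δx, Δy, Δh) = (80, -125, +1.3); to C = (-10, -85, +0.8).
Determinant of the coordinate differences = 80·(-85) − (-10)·(-125) = -8050.
∂T/∂x = [(+1.3)·(-85) − (+0.8)·(-125)] / -8050 = +0.001304
∂T/∂y = [80·(+0.8) − (-10)·(+1.3)] / -8050 = -0.009565
Steepest decrease is along −∇f = (-0.001304 E, +0.009565 N) → north.

N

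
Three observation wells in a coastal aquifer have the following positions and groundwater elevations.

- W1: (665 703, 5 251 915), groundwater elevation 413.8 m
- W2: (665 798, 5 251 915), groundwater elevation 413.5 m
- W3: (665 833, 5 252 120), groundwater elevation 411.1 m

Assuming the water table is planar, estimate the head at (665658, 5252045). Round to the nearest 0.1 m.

Taking W1 as reference: W2−W1 = (95, 0, -0.3); W3−W1 = (130, 205, -2.7).
Solve a·Δx + b·Δy = Δh: det = 95·205 − 130·0 = 19475.
∂h/∂x = [(-0.3)·205 − (-2.7)·0] / 19475 = -0.003158
∂h/∂y = [95·(-2.7) − 130·(-0.3)] / 19475 = -0.01117
h(665658, 5252045) = 413.8 + (-0.003158)·(-45) + (-0.01117)·(130) = 413.8 +0.142 -1.452 = 412.490 m.

412.5 m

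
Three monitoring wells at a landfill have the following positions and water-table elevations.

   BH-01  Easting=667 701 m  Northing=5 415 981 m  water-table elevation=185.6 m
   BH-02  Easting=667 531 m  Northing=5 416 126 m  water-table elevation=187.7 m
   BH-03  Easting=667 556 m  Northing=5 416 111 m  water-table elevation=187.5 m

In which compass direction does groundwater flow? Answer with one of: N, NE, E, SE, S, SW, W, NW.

S

With h = a·x + b·y + c and BH-01 as origin, the differences give:
  (-170)·a + 145·b = +2.1
  (-145)·a + 130·b = +1.9
Eliminate b (×130 and ×145, subtract): -1075·a = -2.50 → a = ∂h/∂x = +0.002326
Back-substitute: b = ∂h/∂y = +0.01721.
Flow = −∇h = (-0.002326 east, -0.01721 north), which points south.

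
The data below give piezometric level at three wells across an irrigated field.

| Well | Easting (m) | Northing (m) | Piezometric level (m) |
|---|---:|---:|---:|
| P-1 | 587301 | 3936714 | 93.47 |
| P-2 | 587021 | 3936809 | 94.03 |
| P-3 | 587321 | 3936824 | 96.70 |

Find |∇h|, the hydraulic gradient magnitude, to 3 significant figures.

0.0290

Differences from P-1: to P-2 (Δx, Δy, Δh) = (-280, 95, +0.56); to P-3 = (20, 110, +3.23).
Solve a·Δx + b·Δy = Δh: det = (-280)·110 − 20·95 = -32700.
∂h/∂x = [(+0.56)·110 − (+3.23)·95] / -32700 = +0.007500
∂h/∂y = [(-280)·(+3.23) − 20·(+0.56)] / -32700 = +0.02800
|∇h| = √(0.007500² + 0.02800²) = 0.02899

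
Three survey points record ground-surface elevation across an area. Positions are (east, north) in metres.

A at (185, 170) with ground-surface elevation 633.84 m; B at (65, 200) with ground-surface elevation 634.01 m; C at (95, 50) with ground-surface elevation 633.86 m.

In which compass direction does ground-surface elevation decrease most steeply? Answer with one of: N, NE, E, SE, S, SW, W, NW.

Taking A as reference: B−A = (-120, 30, +0.17); C−A = (-90, -120, +0.02).
Determinant of the coordinate differences = (-120)·(-120) − (-90)·30 = 17100.
∂z/∂x = [(+0.17)·(-120) − (+0.02)·30] / 17100 = -0.001228
∂z/∂y = [(-120)·(+0.02) − (-90)·(+0.17)] / 17100 = +0.0007544
Steepest decrease is along −∇f = (+0.001228 E, -0.0007544 N) → southeast.

SE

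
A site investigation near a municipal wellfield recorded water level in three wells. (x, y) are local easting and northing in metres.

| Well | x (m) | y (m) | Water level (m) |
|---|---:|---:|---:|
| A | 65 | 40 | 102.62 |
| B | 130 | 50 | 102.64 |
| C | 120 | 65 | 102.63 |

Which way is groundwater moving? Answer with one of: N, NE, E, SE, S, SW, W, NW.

Three-point gradient (reference A): Δ to B = (65, 10, +0.02), Δ to C = (55, 25, +0.01).
∂h/∂x = +0.0003721, ∂h/∂y = -0.0004186 (det = 1075).
Flow = −∇h = (-0.0003721 east, +0.0004186 north), which points northwest.

NW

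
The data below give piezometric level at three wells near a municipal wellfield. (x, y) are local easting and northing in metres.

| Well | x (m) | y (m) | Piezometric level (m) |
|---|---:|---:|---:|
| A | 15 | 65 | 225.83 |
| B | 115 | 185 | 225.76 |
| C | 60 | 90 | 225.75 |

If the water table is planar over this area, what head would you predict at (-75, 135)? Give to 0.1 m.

Taking A as reference: B−A = (100, 120, -0.07); C−A = (45, 25, -0.08).
Determinant of the coordinate differences = 100·25 − 45·120 = -2900.
∂h/∂x = [(-0.07)·25 − (-0.08)·120] / -2900 = -0.002707
∂h/∂y = [100·(-0.08) − 45·(-0.07)] / -2900 = +0.001672
h(-75, 135) = 225.83 + (-0.002707)·(-90) + (+0.001672)·(70) = 225.83 +0.244 +0.117 = 226.191 m.

226.2 m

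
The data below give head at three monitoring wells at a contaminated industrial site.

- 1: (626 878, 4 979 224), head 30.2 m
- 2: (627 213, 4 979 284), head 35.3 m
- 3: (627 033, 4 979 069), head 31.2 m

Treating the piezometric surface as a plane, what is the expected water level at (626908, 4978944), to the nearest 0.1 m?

28.5 m

Taking 1 as reference: 2−1 = (335, 60, +5.1); 3−1 = (155, -155, +1.0).
Solve a·Δx + b·Δy = Δh: det = 335·(-155) − 155·60 = -61225.
∂h/∂x = [(+5.1)·(-155) − (+1.0)·60] / -61225 = +0.01389
∂h/∂y = [335·(+1.0) − 155·(+5.1)] / -61225 = +0.007440
h(626908, 4978944) = 30.2 + (+0.01389)·(30) + (+0.007440)·(-280) = 30.2 +0.417 -2.083 = 28.534 m.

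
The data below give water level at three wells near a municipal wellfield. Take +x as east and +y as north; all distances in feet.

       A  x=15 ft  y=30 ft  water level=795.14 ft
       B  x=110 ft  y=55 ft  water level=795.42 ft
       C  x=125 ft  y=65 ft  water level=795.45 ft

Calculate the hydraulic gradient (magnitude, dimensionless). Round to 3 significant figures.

0.00427

Taking A as reference: B−A = (95, 25, +0.28); C−A = (110, 35, +0.31).
Determinant of the coordinate differences = 95·35 − 110·25 = 575.
∂h/∂x = [(+0.28)·35 − (+0.31)·25] / 575 = +0.003565
∂h/∂y = [95·(+0.31) − 110·(+0.28)] / 575 = -0.002348
|∇h| = √(0.003565² + -0.002348²) = 0.004269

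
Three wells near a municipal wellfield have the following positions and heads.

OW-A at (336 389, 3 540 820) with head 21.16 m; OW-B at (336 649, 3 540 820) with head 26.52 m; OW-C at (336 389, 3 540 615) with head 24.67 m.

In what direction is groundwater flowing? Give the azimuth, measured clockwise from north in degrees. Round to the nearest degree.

∂h/∂x = (26.52 − 21.16) / (336649 − 336389) = +0.02062
∂h/∂y = (24.67 − 21.16) / (3540615 − 3540820) = -0.01712
Flow direction (−∇h) has components (-0.02062 E, +0.01712 N).
Azimuth = atan2(E, N) = atan2(-0.02062, +0.01712) = 309.7° ≈ 310°.

310°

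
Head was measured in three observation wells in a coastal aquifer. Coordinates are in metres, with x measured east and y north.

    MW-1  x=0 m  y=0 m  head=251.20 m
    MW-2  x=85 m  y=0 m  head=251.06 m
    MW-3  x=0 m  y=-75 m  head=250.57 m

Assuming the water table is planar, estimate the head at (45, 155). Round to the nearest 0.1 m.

252.4 m

∂h/∂x = (251.06 − 251.20) / (85 − 0) = -0.001647
∂h/∂y = (250.57 − 251.20) / (-75 − 0) = +0.008400
h(45, 155) = 251.20 + (-0.001647)·(45) + (+0.008400)·(155) = 251.20 -0.074 +1.302 = 252.428 m.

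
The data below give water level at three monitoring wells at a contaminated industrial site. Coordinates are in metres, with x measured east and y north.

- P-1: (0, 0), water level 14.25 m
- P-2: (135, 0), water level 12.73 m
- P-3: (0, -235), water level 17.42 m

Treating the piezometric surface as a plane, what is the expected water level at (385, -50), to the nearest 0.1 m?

∂h/∂x = (12.73 − 14.25) / (135 − 0) = -0.01126
∂h/∂y = (17.42 − 14.25) / (-235 − 0) = -0.01349
h(385, -50) = 14.25 + (-0.01126)·(385) + (-0.01349)·(-50) = 14.25 -4.335 +0.674 = 10.590 m.

10.6 m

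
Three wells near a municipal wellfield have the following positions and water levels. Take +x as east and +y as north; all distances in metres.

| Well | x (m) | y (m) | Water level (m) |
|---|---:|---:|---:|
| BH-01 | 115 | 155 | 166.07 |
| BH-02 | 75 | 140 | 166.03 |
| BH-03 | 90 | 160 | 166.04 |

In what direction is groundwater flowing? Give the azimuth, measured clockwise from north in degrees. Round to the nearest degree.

287°

With h = a·x + b·y + c and BH-01 as origin, the differences give:
  (-40)·a + (-15)·b = -0.04
  (-25)·a + 5·b = -0.03
Eliminate b (×5 and ×(-15), subtract): -575·a = -0.650 → a = ∂h/∂x = +0.001130
Back-substitute: b = ∂h/∂y = -0.0003478.
Flow direction (−∇h) has components (-0.001130 E, +0.0003478 N).
Azimuth = atan2(E, N) = atan2(-0.001130, +0.0003478) = 287.1° ≈ 287°.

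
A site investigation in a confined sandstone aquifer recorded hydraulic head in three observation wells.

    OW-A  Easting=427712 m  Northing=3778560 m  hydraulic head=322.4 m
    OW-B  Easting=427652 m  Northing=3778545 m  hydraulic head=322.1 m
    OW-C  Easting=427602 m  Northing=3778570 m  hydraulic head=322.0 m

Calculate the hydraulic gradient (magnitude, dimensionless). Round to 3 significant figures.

Differences from OW-A: to OW-B (Δx, Δy, Δh) = (-60, -15, -0.3); to OW-C = (-110, 10, -0.4).
Determinant of the coordinate differences = (-60)·10 − (-110)·(-15) = -2250.
∂h/∂x = [(-0.3)·10 − (-0.4)·(-15)] / -2250 = +0.004000
∂h/∂y = [(-60)·(-0.4) − (-110)·(-0.3)] / -2250 = +0.004000
|∇h| = √(0.004000² + 0.004000²) = 0.005657

0.00566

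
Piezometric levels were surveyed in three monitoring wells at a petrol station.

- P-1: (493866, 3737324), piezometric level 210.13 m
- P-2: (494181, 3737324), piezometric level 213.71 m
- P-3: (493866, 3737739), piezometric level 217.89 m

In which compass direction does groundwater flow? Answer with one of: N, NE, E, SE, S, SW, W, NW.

∂h/∂x = (213.71 − 210.13) / (494181 − 493866) = +0.01137
∂h/∂y = (217.89 − 210.13) / (3737739 − 3737324) = +0.01870
Flow = −∇h = (-0.01137 east, -0.01870 north), which points southwest.

SW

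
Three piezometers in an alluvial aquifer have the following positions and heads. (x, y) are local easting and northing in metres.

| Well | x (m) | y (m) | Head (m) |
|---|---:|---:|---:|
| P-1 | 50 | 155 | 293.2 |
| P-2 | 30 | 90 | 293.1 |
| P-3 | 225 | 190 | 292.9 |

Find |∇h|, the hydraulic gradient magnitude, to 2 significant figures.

0.0031

Taking P-1 as reference: P-2−P-1 = (-20, -65, -0.1); P-3−P-1 = (175, 35, -0.3).
Determinant of the coordinate differences = (-20)·35 − 175·(-65) = 10675.
∂h/∂x = [(-0.1)·35 − (-0.3)·(-65)] / 10675 = -0.002155
∂h/∂y = [(-20)·(-0.3) − 175·(-0.1)] / 10675 = +0.002201
|∇h| = √(-0.002155² + 0.002201²) = 0.00308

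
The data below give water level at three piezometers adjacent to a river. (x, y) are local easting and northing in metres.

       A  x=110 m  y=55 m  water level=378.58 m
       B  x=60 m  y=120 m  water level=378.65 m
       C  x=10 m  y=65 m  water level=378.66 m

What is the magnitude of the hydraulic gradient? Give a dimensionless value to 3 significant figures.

With h = a·x + b·y + c and A as origin, the differences give:
  (-50)·a + 65·b = +0.07
  (-100)·a + 10·b = +0.08
Eliminate b (×10 and ×65, subtract): 6000·a = -4.500 → a = ∂h/∂x = -0.0007500
Back-substitute: b = ∂h/∂y = +0.0005000.
|∇h| = √(-0.0007500² + 0.0005000²) = 0.0009014

0.000901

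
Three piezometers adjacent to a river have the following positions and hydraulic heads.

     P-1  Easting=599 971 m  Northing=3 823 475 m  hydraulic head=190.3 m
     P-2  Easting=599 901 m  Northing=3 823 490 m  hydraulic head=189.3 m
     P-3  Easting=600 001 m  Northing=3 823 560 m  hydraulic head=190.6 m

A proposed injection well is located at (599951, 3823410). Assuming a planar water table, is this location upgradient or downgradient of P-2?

upgradient

Differences from P-1: to P-2 (Δx, Δy, Δh) = (-70, 15, -1.0); to P-3 = (30, 85, +0.3).
Solve a·Δx + b·Δy = Δh: det = (-70)·85 − 30·15 = -6400.
∂h/∂x = [(-1.0)·85 − (+0.3)·15] / -6400 = +0.01398
∂h/∂y = [(-70)·(+0.3) − 30·(-1.0)] / -6400 = -0.001406
Head at (599951, 3823410) = 190.3 + (+0.01398)·(-20) + (-0.001406)·(-65) = 190.11 m.
That is higher than the 189.3 m at P-2, so the point is upgradient.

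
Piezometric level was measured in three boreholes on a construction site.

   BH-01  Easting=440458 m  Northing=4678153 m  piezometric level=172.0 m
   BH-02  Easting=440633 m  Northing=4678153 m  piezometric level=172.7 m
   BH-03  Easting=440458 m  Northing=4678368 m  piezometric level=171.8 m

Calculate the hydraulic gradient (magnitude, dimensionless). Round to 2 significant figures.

0.0041

∂h/∂x = (172.7 − 172.0) / (440633 − 440458) = +0.004000
∂h/∂y = (171.8 − 172.0) / (4678368 − 4678153) = -0.0009302
|∇h| = √(0.004000² + -0.0009302²) = 0.004107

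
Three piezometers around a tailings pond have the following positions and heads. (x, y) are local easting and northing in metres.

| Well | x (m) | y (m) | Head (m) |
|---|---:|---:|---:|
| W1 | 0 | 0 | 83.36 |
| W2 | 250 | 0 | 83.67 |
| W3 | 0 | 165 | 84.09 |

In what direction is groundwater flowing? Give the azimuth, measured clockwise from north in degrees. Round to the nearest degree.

196°

∂h/∂x = (83.67 − 83.36) / (250 − 0) = +0.001240
∂h/∂y = (84.09 − 83.36) / (165 − 0) = +0.004424
Flow direction (−∇h) has components (-0.001240 E, -0.004424 N).
Azimuth = atan2(E, N) = atan2(-0.001240, -0.004424) = 195.7° ≈ 196°.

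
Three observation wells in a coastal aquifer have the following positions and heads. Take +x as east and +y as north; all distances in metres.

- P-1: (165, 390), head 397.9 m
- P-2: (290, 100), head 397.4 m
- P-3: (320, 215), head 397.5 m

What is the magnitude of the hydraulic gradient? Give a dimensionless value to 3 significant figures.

0.00172

Taking P-1 as reference: P-2−P-1 = (125, -290, -0.5); P-3−P-1 = (155, -175, -0.4).
Determinant of the coordinate differences = 125·(-175) − 155·(-290) = 23075.
∂h/∂x = [(-0.5)·(-175) − (-0.4)·(-290)] / 23075 = -0.001235
∂h/∂y = [125·(-0.4) − 155·(-0.5)] / 23075 = +0.001192
|∇h| = √(-0.001235² + 0.001192²) = 0.001716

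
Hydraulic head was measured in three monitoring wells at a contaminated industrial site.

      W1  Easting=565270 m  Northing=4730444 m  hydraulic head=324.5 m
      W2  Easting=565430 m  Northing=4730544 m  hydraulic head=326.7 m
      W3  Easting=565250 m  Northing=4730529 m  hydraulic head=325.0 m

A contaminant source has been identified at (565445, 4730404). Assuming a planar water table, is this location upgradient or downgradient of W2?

Taking W1 as reference: W2−W1 = (160, 100, +2.2); W3−W1 = (-20, 85, +0.5).
Solve a·Δx + b·Δy = Δh: det = 160·85 − (-20)·100 = 15600.
∂h/∂x = [(+2.2)·85 − (+0.5)·100] / 15600 = +0.008782
∂h/∂y = [160·(+0.5) − (-20)·(+2.2)] / 15600 = +0.007949
Head at (565445, 4730404) = 324.5 + (+0.008782)·(175) + (+0.007949)·(-40) = 325.72 m.
That is lower than the 326.7 m at W2, so the point is downgradient.

downgradient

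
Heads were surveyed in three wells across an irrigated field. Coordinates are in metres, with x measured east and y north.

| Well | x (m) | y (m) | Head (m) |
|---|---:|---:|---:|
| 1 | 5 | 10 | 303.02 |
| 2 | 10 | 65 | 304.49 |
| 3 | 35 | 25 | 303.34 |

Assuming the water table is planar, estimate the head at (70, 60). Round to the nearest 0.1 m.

304.2 m

Taking 1 as reference: 2−1 = (5, 55, +1.47); 3−1 = (30, 15, +0.32).
Determinant of the coordinate differences = 5·15 − 30·55 = -1575.
∂h/∂x = [(+1.47)·15 − (+0.32)·55] / -1575 = -0.002825
∂h/∂y = [5·(+0.32) − 30·(+1.47)] / -1575 = +0.02698
h(70, 60) = 303.02 + (-0.002825)·(65) + (+0.02698)·(50) = 303.02 -0.184 +1.349 = 304.186 m.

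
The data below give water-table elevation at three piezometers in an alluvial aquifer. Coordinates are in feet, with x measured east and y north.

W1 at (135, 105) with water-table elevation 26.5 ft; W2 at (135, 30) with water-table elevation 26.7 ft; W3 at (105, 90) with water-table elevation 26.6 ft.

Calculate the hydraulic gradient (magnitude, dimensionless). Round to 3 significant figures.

0.00333

Taking W1 as reference: W2−W1 = (0, -75, +0.2); W3−W1 = (-30, -15, +0.1).
Determinant of the coordinate differences = 0·(-15) − (-30)·(-75) = -2250.
∂h/∂x = [(+0.2)·(-15) − (+0.1)·(-75)] / -2250 = -0.002000
∂h/∂y = [0·(+0.1) − (-30)·(+0.2)] / -2250 = -0.002667
|∇h| = √(-0.002000² + -0.002667²) = 0.003334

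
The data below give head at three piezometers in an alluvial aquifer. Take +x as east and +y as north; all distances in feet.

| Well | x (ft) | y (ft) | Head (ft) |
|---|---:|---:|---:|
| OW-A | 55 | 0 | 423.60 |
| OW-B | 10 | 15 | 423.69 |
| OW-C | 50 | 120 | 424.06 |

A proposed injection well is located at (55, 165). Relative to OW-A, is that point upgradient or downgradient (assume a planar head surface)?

upgradient

Differences from OW-A: to OW-B (Δx, Δy, Δh) = (-45, 15, +0.09); to OW-C = (-5, 120, +0.46).
Solve a·Δx + b·Δy = Δh: det = (-45)·120 − (-5)·15 = -5325.
∂h/∂x = [(+0.09)·120 − (+0.46)·15] / -5325 = -0.0007324
∂h/∂y = [(-45)·(+0.46) − (-5)·(+0.09)] / -5325 = +0.003803
Head at (55, 165) = 423.60 + (-0.0007324)·(0) + (+0.003803)·(165) = 424.23 ft.
That is higher than the 423.60 ft at OW-A, so the point is upgradient.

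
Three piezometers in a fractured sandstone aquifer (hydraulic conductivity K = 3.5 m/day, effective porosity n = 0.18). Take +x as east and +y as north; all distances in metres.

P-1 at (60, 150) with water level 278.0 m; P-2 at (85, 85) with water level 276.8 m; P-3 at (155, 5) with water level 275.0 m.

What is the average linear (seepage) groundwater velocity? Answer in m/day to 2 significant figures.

With h = a·x + b·y + c and P-1 as origin, the differences give:
  25·a + (-65)·b = -1.2
  95·a + (-145)·b = -3.0
Eliminate b (×(-145) and ×(-65), subtract): 2550·a = -21.00 → a = ∂h/∂x = -0.008235
Back-substitute: b = ∂h/∂y = +0.01529.
|∇h| = √(-0.008235² + 0.01529²) = 0.01737
Seepage velocity v = K·i/n = 3.5 × 0.01737 / 0.18 = 0.3378 m/day.

0.34 m/day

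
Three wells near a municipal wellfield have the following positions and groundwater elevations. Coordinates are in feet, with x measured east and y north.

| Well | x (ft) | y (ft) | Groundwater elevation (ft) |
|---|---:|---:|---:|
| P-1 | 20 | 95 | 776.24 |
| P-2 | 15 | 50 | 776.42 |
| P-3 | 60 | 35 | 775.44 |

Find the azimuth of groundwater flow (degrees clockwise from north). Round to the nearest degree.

Taking P-1 as reference: P-2−P-1 = (-5, -45, +0.18); P-3−P-1 = (40, -60, -0.80).
Solve a·Δx + b·Δy = Δh: det = (-5)·(-60) − 40·(-45) = 2100.
∂h/∂x = [(+0.18)·(-60) − (-0.80)·(-45)] / 2100 = -0.02229
∂h/∂y = [(-5)·(-0.80) − 40·(+0.18)] / 2100 = -0.001524
Flow direction (−∇h) has components (+0.02229 E, +0.001524 N).
Azimuth = atan2(E, N) = atan2(+0.02229, +0.001524) = 86.1° ≈ 086°.

086°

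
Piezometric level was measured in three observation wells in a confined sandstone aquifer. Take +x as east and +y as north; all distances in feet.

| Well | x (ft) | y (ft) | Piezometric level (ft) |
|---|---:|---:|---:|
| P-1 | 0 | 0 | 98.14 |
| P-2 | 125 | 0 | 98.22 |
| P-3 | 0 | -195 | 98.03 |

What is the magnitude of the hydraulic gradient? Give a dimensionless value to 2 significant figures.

∂h/∂x = (98.22 − 98.14) / (125 − 0) = +0.0006400
∂h/∂y = (98.03 − 98.14) / (-195 − 0) = +0.0005641
|∇h| = √(0.0006400² + 0.0005641²) = 0.0008531

0.00085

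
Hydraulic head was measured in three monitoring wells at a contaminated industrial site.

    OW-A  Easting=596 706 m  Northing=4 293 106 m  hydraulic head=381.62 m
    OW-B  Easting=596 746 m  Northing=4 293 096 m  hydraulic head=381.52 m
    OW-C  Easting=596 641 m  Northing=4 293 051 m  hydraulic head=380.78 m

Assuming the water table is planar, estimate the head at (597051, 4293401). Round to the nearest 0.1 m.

386.1 m

With h = a·x + b·y + c and OW-A as origin, the differences give:
  40·a + (-10)·b = -0.10
  (-65)·a + (-55)·b = -0.84
Eliminate b (×(-55) and ×(-10), subtract): -2850·a = -2.900 → a = ∂h/∂x = +0.001018
Back-substitute: b = ∂h/∂y = +0.01407.
h(597051, 4293401) = 381.62 + (+0.001018)·(345) + (+0.01407)·(295) = 381.62 +0.351 +4.151 = 386.122 m.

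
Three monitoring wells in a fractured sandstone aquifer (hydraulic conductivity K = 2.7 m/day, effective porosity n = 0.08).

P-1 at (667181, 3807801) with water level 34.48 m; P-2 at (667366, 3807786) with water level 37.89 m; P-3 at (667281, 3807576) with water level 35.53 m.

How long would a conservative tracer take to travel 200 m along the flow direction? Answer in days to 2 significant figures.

310 days

With h = a·x + b·y + c and P-1 as origin, the differences give:
  185·a + (-15)·b = +3.41
  100·a + (-225)·b = +1.05
Eliminate b (×(-225) and ×(-15), subtract): -40125·a = -751.500 → a = ∂h/∂x = +0.01873
Back-substitute: b = ∂h/∂y = +0.003657.
|∇h| = √(0.01873² + 0.003657²) = 0.01908
Seepage velocity v = K·i/n = 2.7 × 0.01908 / 0.08 = 0.644 m/day.
t = 200 / 0.644 = 310.6 days.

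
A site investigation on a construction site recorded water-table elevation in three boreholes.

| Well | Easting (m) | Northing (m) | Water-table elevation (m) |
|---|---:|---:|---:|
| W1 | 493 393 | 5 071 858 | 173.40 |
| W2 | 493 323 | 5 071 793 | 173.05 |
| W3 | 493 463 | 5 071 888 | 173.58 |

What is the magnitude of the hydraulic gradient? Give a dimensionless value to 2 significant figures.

0.0049

Three-point gradient (reference W1): Δ to W2 = (-70, -65, -0.35), Δ to W3 = (70, 30, +0.18).
∂h/∂x = +0.0004898, ∂h/∂y = +0.004857 (det = 2450).
|∇h| = √(0.0004898² + 0.004857²) = 0.004882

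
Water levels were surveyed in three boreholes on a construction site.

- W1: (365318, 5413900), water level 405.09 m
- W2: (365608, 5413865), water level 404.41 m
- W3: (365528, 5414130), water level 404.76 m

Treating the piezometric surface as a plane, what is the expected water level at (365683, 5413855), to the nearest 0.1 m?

404.2 m

Differences from W1: to W2 (Δx, Δy, Δh) = (290, -35, -0.68); to W3 = (210, 230, -0.33).
Determinant of the coordinate differences = 290·230 − 210·(-35) = 74050.
∂h/∂x = [(-0.68)·230 − (-0.33)·(-35)] / 74050 = -0.002268
∂h/∂y = [290·(-0.33) − 210·(-0.68)] / 74050 = +0.0006361
h(365683, 5413855) = 405.09 + (-0.002268)·(365) + (+0.0006361)·(-45) = 405.09 -0.828 -0.029 = 404.234 m.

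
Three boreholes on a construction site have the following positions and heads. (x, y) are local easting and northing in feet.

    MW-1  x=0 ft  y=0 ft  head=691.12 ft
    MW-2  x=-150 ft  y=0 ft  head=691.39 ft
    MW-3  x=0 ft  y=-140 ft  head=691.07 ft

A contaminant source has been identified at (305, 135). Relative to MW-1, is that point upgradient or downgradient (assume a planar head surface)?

downgradient

∂h/∂x = (691.39 − 691.12) / (-150 − 0) = -0.001800
∂h/∂y = (691.07 − 691.12) / (-140 − 0) = +0.0003571
Head at (305, 135) = 691.12 + (-0.001800)·(305) + (+0.0003571)·(135) = 690.62 ft.
That is lower than the 691.12 ft at MW-1, so the point is downgradient.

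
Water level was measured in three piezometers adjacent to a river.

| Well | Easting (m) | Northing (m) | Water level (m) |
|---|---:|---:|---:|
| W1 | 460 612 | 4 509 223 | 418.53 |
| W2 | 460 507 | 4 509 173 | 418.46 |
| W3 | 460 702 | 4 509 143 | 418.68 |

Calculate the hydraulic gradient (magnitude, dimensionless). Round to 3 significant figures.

Differences from W1: to W2 (Δx, Δy, Δh) = (-105, -50, -0.07); to W3 = (90, -80, +0.15).
Determinant of the coordinate differences = (-105)·(-80) − 90·(-50) = 12900.
∂h/∂x = [(-0.07)·(-80) − (+0.15)·(-50)] / 12900 = +0.001016
∂h/∂y = [(-105)·(+0.15) − 90·(-0.07)] / 12900 = -0.0007326
|∇h| = √(0.001016² + -0.0007326²) = 0.001253

0.00125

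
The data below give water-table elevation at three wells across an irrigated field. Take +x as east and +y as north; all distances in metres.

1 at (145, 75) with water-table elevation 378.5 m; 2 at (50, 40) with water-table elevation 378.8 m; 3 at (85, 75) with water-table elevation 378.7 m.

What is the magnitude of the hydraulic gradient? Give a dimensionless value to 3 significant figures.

Taking 1 as reference: 2−1 = (-95, -35, +0.3); 3−1 = (-60, 0, +0.2).
Solve a·Δx + b·Δy = Δh: det = (-95)·0 − (-60)·(-35) = -2100.
∂h/∂x = [(+0.3)·0 − (+0.2)·(-35)] / -2100 = -0.003333
∂h/∂y = [(-95)·(+0.2) − (-60)·(+0.3)] / -2100 = +0.0004762
|∇h| = √(-0.003333² + 0.0004762²) = 0.003367

0.00337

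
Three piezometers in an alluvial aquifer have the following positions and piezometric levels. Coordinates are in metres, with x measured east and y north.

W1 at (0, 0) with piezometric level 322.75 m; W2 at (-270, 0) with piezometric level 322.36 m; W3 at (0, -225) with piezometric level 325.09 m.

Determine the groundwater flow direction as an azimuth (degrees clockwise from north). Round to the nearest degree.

∂h/∂x = (322.36 − 322.75) / (-270 − 0) = +0.001444
∂h/∂y = (325.09 − 322.75) / (-225 − 0) = -0.01040
Flow direction (−∇h) has components (-0.001444 E, +0.01040 N).
Azimuth = atan2(E, N) = atan2(-0.001444, +0.01040) = 352.1° ≈ 352°.

352°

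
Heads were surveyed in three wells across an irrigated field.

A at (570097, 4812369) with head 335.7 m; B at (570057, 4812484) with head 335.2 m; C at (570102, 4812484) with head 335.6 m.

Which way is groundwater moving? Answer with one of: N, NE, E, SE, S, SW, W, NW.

W

Differences from A: to B (Δx, Δy, Δh) = (-40, 115, -0.5); to C = (5, 115, -0.1).
Determinant of the coordinate differences = (-40)·115 − 5·115 = -5175.
∂h/∂x = [(-0.5)·115 − (-0.1)·115] / -5175 = +0.008889
∂h/∂y = [(-40)·(-0.1) − 5·(-0.5)] / -5175 = -0.001256
Flow = −∇h = (-0.008889 east, +0.001256 north), which points west.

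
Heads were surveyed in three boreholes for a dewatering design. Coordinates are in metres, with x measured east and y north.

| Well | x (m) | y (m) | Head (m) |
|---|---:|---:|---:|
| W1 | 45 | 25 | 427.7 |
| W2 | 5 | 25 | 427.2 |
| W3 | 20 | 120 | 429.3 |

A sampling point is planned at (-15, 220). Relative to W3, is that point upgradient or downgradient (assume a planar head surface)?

upgradient

Taking W1 as reference: W2−W1 = (-40, 0, -0.5); W3−W1 = (-25, 95, +1.6).
Solve a·Δx + b·Δy = Δh: det = (-40)·95 − (-25)·0 = -3800.
∂h/∂x = [(-0.5)·95 − (+1.6)·0] / -3800 = +0.01250
∂h/∂y = [(-40)·(+1.6) − (-25)·(-0.5)] / -3800 = +0.02013
Head at (-15, 220) = 427.7 + (+0.01250)·(-60) + (+0.02013)·(195) = 430.88 m.
That is higher than the 429.3 m at W3, so the point is upgradient.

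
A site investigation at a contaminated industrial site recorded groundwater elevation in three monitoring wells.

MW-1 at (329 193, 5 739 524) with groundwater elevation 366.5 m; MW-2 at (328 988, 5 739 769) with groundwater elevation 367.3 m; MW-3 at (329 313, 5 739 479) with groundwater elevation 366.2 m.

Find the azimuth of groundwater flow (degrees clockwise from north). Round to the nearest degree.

133°

Three-point gradient (reference MW-1): Δ to MW-2 = (-205, 245, +0.8), Δ to MW-3 = (120, -45, -0.3).
∂h/∂x = -0.001859, ∂h/∂y = +0.001710 (det = -20175).
Flow direction (−∇h) has components (+0.001859 E, -0.001710 N).
Azimuth = atan2(E, N) = atan2(+0.001859, -0.001710) = 132.6° ≈ 133°.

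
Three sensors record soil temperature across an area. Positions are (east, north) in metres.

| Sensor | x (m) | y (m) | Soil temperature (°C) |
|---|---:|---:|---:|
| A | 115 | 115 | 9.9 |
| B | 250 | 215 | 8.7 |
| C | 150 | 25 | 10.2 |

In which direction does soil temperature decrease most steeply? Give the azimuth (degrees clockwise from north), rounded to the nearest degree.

With T = a·x + b·y + c and A as origin, the differences give:
  135·a + 100·b = -1.2
  35·a + (-90)·b = +0.3
Eliminate b (×(-90) and ×100, subtract): -15650·a = 78.00 → a = ∂T/∂x = -0.004984
Back-substitute: b = ∂T/∂y = -0.005272.
Steepest decrease is along −∇f: components (+0.004984 E, +0.005272 N).
Azimuth = atan2(+0.004984, +0.005272) = 43.4° ≈ 043°.

043°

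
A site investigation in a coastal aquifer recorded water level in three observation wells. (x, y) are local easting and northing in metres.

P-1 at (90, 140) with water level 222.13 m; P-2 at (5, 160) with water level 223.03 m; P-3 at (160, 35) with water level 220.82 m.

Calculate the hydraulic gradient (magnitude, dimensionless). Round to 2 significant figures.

Differences from P-1: to P-2 (Δx, Δy, Δh) = (-85, 20, +0.90); to P-3 = (70, -105, -1.31).
Solve a·Δx + b·Δy = Δh: det = (-85)·(-105) − 70·20 = 7525.
∂h/∂x = [(+0.90)·(-105) − (-1.31)·20] / 7525 = -0.009076
∂h/∂y = [(-85)·(-1.31) − 70·(+0.90)] / 7525 = +0.006425
|∇h| = √(-0.009076² + 0.006425²) = 0.01112

0.011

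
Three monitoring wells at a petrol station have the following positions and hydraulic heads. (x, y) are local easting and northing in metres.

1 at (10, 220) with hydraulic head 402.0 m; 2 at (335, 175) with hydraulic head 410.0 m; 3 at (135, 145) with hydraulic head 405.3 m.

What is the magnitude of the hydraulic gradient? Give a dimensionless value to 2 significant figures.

With h = a·x + b·y + c and 1 as origin, the differences give:
  325·a + (-45)·b = +8.0
  125·a + (-75)·b = +3.3
Eliminate b (×(-75) and ×(-45), subtract): -18750·a = -451.50 → a = ∂h/∂x = +0.02408
Back-substitute: b = ∂h/∂y = -0.003867.
|∇h| = √(0.02408² + -0.003867²) = 0.02439

0.024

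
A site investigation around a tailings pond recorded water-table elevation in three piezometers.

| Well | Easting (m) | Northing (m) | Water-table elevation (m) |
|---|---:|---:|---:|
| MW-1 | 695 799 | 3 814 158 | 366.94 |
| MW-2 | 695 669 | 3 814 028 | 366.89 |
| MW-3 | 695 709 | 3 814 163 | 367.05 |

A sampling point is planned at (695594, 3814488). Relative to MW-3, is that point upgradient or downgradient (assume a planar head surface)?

upgradient

Three-point gradient (reference MW-1): Δ to MW-2 = (-130, -130, -0.05), Δ to MW-3 = (-90, 5, +0.11).
∂h/∂x = -0.001138, ∂h/∂y = +0.001522 (det = -12350).
Head at (695594, 3814488) = 366.94 + (-0.001138)·(-205) + (+0.001522)·(330) = 367.68 m.
That is higher than the 367.05 m at MW-3, so the point is upgradient.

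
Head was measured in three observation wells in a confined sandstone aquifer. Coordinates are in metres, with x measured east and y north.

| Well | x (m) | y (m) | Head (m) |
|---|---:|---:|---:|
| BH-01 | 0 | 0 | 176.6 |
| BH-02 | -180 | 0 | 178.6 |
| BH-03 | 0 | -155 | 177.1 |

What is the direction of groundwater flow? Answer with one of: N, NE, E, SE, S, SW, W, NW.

∂h/∂x = (178.6 − 176.6) / (-180 − 0) = -0.01111
∂h/∂y = (177.1 − 176.6) / (-155 − 0) = -0.003226
Flow = −∇h = (+0.01111 east, +0.003226 north), which points east.

E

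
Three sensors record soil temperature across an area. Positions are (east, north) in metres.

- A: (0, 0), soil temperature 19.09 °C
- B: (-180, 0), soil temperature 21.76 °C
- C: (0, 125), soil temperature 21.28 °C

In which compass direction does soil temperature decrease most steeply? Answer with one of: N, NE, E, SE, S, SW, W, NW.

∂T/∂x = (21.76 − 19.09) / (-180 − 0) = -0.01483
∂T/∂y = (21.28 − 19.09) / (125 − 0) = +0.01752
Steepest decrease is along −∇f = (+0.01483 E, -0.01752 N) → southeast.

SE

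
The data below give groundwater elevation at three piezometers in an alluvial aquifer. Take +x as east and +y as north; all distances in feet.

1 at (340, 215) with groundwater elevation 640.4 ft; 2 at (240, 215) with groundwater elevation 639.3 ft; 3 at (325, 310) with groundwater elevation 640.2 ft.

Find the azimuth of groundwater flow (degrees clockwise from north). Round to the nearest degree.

272°

Taking 1 as reference: 2−1 = (-100, 0, -1.1); 3−1 = (-15, 95, -0.2).
Solve a·Δx + b·Δy = Δh: det = (-100)·95 − (-15)·0 = -9500.
∂h/∂x = [(-1.1)·95 − (-0.2)·0] / -9500 = +0.01100
∂h/∂y = [(-100)·(-0.2) − (-15)·(-1.1)] / -9500 = -0.0003684
Flow direction (−∇h) has components (-0.01100 E, +0.0003684 N).
Azimuth = atan2(E, N) = atan2(-0.01100, +0.0003684) = 271.9° ≈ 272°.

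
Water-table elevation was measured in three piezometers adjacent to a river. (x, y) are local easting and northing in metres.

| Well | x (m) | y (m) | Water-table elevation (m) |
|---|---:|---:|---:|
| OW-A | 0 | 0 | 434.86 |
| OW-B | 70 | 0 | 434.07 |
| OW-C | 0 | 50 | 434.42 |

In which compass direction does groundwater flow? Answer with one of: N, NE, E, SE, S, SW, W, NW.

NE

∂h/∂x = (434.07 − 434.86) / (70 − 0) = -0.01129
∂h/∂y = (434.42 − 434.86) / (50 − 0) = -0.008800
Flow = −∇h = (+0.01129 east, +0.008800 north), which points northeast.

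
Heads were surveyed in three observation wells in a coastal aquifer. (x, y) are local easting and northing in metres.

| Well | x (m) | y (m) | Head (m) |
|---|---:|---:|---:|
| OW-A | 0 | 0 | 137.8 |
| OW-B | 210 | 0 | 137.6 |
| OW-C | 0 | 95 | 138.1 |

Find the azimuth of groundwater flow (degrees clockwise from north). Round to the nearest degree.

163°

∂h/∂x = (137.6 − 137.8) / (210 − 0) = -0.0009524
∂h/∂y = (138.1 − 137.8) / (95 − 0) = +0.003158
Flow direction (−∇h) has components (+0.0009524 E, -0.003158 N).
Azimuth = atan2(E, N) = atan2(+0.0009524, -0.003158) = 163.2° ≈ 163°.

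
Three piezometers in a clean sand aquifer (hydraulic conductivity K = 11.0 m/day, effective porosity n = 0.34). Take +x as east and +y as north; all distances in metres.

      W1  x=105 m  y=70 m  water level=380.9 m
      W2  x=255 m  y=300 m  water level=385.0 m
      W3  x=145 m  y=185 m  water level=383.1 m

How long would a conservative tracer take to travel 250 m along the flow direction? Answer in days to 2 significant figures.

370 days

Three-point gradient (reference W1): Δ to W2 = (150, 230, +4.1), Δ to W3 = (40, 115, +2.2).
∂h/∂x = -0.004286, ∂h/∂y = +0.02062 (det = 8050).
|∇h| = √(-0.004286² + 0.02062²) = 0.02106
Seepage velocity v = K·i/n = 11.0 × 0.02106 / 0.34 = 0.6814 m/day.
t = 250 / 0.6814 = 366.9 days.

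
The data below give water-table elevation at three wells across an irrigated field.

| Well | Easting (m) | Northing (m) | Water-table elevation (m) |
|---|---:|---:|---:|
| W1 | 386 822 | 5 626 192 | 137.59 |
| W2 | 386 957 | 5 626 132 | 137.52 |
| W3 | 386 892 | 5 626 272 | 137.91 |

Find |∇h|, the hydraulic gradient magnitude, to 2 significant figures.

0.0033

Differences from W1: to W2 (Δx, Δy, Δh) = (135, -60, -0.07); to W3 = (70, 80, +0.32).
Determinant of the coordinate differences = 135·80 − 70·(-60) = 15000.
∂h/∂x = [(-0.07)·80 − (+0.32)·(-60)] / 15000 = +0.0009067
∂h/∂y = [135·(+0.32) − 70·(-0.07)] / 15000 = +0.003207
|∇h| = √(0.0009067² + 0.003207²) = 0.003333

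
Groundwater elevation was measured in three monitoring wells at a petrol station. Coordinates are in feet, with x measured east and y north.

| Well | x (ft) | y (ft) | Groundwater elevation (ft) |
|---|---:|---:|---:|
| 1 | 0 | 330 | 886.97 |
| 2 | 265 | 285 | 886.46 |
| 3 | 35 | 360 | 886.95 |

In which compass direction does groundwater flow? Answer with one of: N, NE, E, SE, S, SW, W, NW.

Differences from 1: to 2 (Δx, Δy, Δh) = (265, -45, -0.51); to 3 = (35, 30, -0.02).
Determinant of the coordinate differences = 265·30 − 35·(-45) = 9525.
∂h/∂x = [(-0.51)·30 − (-0.02)·(-45)] / 9525 = -0.001701
∂h/∂y = [265·(-0.02) − 35·(-0.51)] / 9525 = +0.001318
Flow = −∇h = (+0.001701 east, -0.001318 north), which points southeast.

SE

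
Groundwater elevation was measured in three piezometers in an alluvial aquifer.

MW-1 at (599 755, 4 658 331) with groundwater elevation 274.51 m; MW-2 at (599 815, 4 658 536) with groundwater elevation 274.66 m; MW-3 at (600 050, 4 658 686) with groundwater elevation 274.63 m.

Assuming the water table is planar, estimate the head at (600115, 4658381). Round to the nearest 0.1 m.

With h = a·x + b·y + c and MW-1 as origin, the differences give:
  60·a + 205·b = +0.15
  295·a + 355·b = +0.12
Eliminate b (×355 and ×205, subtract): -39175·a = 28.650 → a = ∂h/∂x = -0.0007313
Back-substitute: b = ∂h/∂y = +0.0009458.
h(600115, 4658381) = 274.51 + (-0.0007313)·(360) + (+0.0009458)·(50) = 274.51 -0.263 +0.047 = 274.294 m.

274.3 m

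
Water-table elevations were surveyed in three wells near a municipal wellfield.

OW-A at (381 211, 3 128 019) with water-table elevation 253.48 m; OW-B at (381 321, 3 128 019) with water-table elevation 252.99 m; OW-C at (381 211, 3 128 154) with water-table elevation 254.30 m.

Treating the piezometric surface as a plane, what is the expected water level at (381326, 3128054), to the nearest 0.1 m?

∂h/∂x = (252.99 − 253.48) / (381321 − 381211) = -0.004455
∂h/∂y = (254.30 − 253.48) / (3128154 − 3128019) = +0.006074
h(381326, 3128054) = 253.48 + (-0.004455)·(115) + (+0.006074)·(35) = 253.48 -0.512 +0.213 = 253.180 m.

253.2 m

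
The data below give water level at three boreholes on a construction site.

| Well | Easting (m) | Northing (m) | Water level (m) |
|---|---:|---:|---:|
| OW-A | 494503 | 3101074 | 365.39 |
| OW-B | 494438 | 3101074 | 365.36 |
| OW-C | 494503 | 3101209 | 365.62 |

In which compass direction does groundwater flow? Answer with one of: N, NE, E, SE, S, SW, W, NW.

S

∂h/∂x = (365.36 − 365.39) / (494438 − 494503) = +0.0004615
∂h/∂y = (365.62 − 365.39) / (3101209 − 3101074) = +0.001704
Flow = −∇h = (-0.0004615 east, -0.001704 north), which points south.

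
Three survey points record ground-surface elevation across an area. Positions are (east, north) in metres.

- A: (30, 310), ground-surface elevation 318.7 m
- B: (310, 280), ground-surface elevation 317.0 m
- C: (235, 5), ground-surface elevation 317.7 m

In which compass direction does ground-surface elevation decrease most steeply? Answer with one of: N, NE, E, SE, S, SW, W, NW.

E

Three-point gradient (reference A): Δ to B = (280, -30, -1.7), Δ to C = (205, -305, -1.0).
∂z/∂x = -0.006164, ∂z/∂y = -0.0008644 (det = -79250).
Steepest decrease is along −∇f = (+0.006164 E, +0.0008644 N) → east.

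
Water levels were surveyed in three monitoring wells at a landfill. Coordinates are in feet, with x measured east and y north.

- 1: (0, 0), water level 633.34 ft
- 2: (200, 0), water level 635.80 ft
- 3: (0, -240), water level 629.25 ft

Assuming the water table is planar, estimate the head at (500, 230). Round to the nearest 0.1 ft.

643.4 ft

∂h/∂x = (635.80 − 633.34) / (200 − 0) = +0.01230
∂h/∂y = (629.25 − 633.34) / (-240 − 0) = +0.01704
h(500, 230) = 633.34 + (+0.01230)·(500) + (+0.01704)·(230) = 633.34 +6.150 +3.920 = 643.410 ft.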